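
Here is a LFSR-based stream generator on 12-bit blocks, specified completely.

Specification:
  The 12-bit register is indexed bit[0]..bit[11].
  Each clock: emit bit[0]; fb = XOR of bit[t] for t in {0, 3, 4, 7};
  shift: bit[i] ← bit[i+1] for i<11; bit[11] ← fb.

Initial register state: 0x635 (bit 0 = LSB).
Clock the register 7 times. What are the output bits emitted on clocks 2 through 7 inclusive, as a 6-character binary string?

reg_0 = 0x635
clock 1: out=1, reg = 0x31A
clock 2: out=0, reg = 0x18D
clock 3: out=1, reg = 0x8C6
clock 4: out=0, reg = 0xC63
clock 5: out=1, reg = 0xE31
clock 6: out=1, reg = 0x718
clock 7: out=0, reg = 0x38C

010110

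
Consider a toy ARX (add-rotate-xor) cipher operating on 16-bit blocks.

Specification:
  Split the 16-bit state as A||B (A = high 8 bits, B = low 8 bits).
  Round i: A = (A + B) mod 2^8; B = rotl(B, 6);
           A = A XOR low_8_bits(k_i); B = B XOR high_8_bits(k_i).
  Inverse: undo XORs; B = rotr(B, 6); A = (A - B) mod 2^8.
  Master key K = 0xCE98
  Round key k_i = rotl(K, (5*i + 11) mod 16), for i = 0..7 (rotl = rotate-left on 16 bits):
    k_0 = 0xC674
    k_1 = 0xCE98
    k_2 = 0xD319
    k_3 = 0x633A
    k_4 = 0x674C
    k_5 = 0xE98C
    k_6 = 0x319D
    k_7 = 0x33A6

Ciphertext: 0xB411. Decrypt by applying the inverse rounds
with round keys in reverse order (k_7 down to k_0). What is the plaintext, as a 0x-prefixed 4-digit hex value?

0xEE0D

s_0 = ciphertext = 0xB411
s_1 = InvRound(s_0, k_7) = 0x8A88
s_2 = InvRound(s_1, k_6) = 0x31E6
s_3 = InvRound(s_2, k_5) = 0x813C
s_4 = InvRound(s_3, k_4) = 0x606D
s_5 = InvRound(s_4, k_3) = 0x2238
s_6 = InvRound(s_5, k_2) = 0x8CAF
s_7 = InvRound(s_6, k_1) = 0x8F85
s_8 = InvRound(s_7, k_0) = 0xEE0D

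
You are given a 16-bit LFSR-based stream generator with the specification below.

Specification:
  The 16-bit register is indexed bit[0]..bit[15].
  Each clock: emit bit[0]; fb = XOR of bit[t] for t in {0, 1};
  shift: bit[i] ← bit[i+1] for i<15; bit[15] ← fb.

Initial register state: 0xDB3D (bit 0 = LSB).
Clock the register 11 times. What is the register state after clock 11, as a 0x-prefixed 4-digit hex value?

0xD47B

reg_0 = 0xDB3D
clock 1: out=1, reg = 0xED9E
clock 2: out=0, reg = 0xF6CF
clock 3: out=1, reg = 0x7B67
clock 4: out=1, reg = 0x3DB3
clock 5: out=1, reg = 0x1ED9
clock 6: out=1, reg = 0x8F6C
clock 7: out=0, reg = 0x47B6
clock 8: out=0, reg = 0xA3DB
clock 9: out=1, reg = 0x51ED
clock 10: out=1, reg = 0xA8F6
clock 11: out=0, reg = 0xD47B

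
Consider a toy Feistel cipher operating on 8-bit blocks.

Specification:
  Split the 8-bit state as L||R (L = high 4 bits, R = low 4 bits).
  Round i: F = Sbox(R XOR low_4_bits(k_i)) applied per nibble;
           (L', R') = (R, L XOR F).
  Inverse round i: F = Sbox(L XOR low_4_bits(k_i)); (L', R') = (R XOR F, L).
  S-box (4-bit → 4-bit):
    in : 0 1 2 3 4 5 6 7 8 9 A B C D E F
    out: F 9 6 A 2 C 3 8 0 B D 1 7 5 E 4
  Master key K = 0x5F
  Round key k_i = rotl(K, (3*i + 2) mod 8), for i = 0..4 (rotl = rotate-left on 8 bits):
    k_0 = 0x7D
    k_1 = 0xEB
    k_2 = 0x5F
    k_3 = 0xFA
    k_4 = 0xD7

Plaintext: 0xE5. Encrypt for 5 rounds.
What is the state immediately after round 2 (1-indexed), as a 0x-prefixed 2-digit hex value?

s_0 = plaintext = 0xE5
s_1 = Round(s_0, k_0) = 0x5E
s_2 = Round(s_1, k_1) = 0xE9
s_3 = Round(s_2, k_2) = 0x9D
s_4 = Round(s_3, k_3) = 0xD1
s_5 = Round(s_4, k_4) = 0x1E

0xE9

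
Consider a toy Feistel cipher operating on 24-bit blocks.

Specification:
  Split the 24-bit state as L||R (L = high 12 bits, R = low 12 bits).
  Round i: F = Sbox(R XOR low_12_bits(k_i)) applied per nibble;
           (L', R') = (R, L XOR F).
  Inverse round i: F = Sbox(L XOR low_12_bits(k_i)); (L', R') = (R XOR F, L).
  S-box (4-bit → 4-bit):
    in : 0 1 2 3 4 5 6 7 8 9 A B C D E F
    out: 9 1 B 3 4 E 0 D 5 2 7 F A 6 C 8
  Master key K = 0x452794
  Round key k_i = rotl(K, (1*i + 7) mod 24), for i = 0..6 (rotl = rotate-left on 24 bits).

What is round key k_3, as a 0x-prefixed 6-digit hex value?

0x9E5114

K = 0x452794
k_0 = rotl(K, (1*0+7) mod 24) = rotl(K, 7) = 0x93CA22
k_1 = rotl(K, (1*1+7) mod 24) = rotl(K, 8) = 0x279445
k_2 = rotl(K, (1*2+7) mod 24) = rotl(K, 9) = 0x4F288A
k_3 = rotl(K, (1*3+7) mod 24) = rotl(K, 10) = 0x9E5114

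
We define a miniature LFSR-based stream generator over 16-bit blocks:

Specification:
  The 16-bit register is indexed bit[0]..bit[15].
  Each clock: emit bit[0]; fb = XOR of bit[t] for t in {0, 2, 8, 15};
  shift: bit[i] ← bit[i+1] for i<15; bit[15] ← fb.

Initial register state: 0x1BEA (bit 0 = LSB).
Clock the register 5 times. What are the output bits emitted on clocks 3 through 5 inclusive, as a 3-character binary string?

reg_0 = 0x1BEA
clock 1: out=0, reg = 0x8DF5
clock 2: out=1, reg = 0x46FA
clock 3: out=0, reg = 0x237D
clock 4: out=1, reg = 0x91BE
clock 5: out=0, reg = 0xC8DF

010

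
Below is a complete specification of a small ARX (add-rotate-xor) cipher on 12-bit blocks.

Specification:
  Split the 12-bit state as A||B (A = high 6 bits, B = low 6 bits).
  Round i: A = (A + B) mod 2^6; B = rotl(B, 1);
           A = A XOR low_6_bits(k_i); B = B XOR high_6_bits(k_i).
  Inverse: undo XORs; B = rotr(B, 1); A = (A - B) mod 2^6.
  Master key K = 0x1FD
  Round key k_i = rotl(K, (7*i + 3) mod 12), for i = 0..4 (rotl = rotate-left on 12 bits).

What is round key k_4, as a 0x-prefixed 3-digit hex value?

K = 0x1FD
k_0 = rotl(K, (7*0+3) mod 12) = rotl(K, 3) = 0xFE8
k_1 = rotl(K, (7*1+3) mod 12) = rotl(K, 10) = 0x47F
k_2 = rotl(K, (7*2+3) mod 12) = rotl(K, 5) = 0xFA3
k_3 = rotl(K, (7*3+3) mod 12) = rotl(K, 0) = 0x1FD
k_4 = rotl(K, (7*4+3) mod 12) = rotl(K, 7) = 0xE8F

0xE8F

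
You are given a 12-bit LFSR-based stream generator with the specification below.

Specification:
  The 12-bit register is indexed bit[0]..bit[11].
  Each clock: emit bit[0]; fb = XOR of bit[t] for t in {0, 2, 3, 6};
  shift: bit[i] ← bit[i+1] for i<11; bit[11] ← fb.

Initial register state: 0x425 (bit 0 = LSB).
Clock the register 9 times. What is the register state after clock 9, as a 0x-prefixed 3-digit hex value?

0xDC2

reg_0 = 0x425
clock 1: out=1, reg = 0x212
clock 2: out=0, reg = 0x109
clock 3: out=1, reg = 0x084
clock 4: out=0, reg = 0x842
clock 5: out=0, reg = 0xC21
clock 6: out=1, reg = 0xE10
clock 7: out=0, reg = 0x708
clock 8: out=0, reg = 0xB84
clock 9: out=0, reg = 0xDC2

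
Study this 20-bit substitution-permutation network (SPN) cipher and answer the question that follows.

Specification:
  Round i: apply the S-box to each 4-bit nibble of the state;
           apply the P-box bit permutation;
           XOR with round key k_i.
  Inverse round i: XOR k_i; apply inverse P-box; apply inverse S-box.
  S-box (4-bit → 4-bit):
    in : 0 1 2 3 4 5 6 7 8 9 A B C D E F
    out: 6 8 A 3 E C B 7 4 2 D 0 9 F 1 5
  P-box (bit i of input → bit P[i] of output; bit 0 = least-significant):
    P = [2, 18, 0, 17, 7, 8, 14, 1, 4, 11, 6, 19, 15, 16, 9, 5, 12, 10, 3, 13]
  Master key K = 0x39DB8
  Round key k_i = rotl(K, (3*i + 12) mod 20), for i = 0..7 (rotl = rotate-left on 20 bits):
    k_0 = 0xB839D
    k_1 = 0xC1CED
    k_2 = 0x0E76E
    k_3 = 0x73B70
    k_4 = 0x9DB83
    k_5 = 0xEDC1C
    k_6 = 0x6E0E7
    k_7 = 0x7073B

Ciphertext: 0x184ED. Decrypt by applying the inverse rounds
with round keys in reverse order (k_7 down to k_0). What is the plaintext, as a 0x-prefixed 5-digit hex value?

0x75A6B

s_0 = ciphertext = 0x184ED
s_1 = InvRound(s_0, k_7) = 0xBFF66
s_2 = InvRound(s_1, k_6) = 0x30230
s_3 = InvRound(s_2, k_5) = 0x7D283
s_4 = InvRound(s_3, k_4) = 0xBB292
s_5 = InvRound(s_4, k_3) = 0xBC469
s_6 = InvRound(s_5, k_2) = 0x1012A
s_7 = InvRound(s_6, k_1) = 0x39467
s_8 = InvRound(s_7, k_0) = 0x75A6B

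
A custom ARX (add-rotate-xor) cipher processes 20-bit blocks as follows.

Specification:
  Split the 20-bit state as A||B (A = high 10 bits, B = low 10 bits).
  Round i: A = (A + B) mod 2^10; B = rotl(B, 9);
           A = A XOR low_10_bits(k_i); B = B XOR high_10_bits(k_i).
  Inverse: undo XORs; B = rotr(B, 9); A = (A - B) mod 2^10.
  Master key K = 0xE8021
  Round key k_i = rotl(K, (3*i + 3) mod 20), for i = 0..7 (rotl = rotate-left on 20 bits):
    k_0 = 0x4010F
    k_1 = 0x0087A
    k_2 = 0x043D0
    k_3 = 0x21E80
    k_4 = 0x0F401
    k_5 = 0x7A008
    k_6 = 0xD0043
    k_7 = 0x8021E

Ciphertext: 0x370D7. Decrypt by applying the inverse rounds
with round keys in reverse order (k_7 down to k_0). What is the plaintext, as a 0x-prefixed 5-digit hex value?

s_0 = ciphertext = 0x370D7
s_1 = InvRound(s_0, k_7) = 0x44DAF
s_2 = InvRound(s_1, k_6) = 0xDC5DF
s_3 = InvRound(s_2, k_5) = 0xC2C6E
s_4 = InvRound(s_3, k_4) = 0x990A6
s_5 = InvRound(s_4, k_3) = 0x28842
s_6 = InvRound(s_5, k_2) = 0xB38A4
s_7 = InvRound(s_6, k_1) = 0x5A14C
s_8 = InvRound(s_7, k_0) = 0xF3C98

0xF3C98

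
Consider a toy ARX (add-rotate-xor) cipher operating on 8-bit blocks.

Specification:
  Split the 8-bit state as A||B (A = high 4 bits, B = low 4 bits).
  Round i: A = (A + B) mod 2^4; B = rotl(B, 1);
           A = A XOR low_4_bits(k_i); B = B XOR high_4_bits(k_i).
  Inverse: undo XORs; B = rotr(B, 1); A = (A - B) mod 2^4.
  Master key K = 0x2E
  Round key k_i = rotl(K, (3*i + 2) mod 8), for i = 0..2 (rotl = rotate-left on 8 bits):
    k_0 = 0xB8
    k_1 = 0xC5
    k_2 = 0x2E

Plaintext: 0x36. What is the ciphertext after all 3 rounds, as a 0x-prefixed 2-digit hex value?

0x16

s_0 = plaintext = 0x36
s_1 = Round(s_0, k_0) = 0x17
s_2 = Round(s_1, k_1) = 0xD2
s_3 = Round(s_2, k_2) = 0x16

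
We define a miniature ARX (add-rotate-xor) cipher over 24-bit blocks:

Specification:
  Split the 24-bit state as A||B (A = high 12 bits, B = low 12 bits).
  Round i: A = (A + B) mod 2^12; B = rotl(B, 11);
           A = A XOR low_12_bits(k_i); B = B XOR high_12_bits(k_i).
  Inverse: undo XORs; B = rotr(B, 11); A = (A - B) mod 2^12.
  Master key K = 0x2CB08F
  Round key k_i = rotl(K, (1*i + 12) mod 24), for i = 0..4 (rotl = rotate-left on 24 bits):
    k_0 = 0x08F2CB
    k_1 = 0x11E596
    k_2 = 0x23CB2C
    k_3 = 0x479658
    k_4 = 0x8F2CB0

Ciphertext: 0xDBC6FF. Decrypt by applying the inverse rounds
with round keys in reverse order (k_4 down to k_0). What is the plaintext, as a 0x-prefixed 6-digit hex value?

s_0 = ciphertext = 0xDBC6FF
s_1 = InvRound(s_0, k_4) = 0x4F1C1B
s_2 = InvRound(s_1, k_3) = 0x1E40C5
s_3 = InvRound(s_2, k_2) = 0x4D65F2
s_4 = InvRound(s_3, k_1) = 0x7689D8
s_5 = InvRound(s_4, k_0) = 0x2F42AF

0x2F42AF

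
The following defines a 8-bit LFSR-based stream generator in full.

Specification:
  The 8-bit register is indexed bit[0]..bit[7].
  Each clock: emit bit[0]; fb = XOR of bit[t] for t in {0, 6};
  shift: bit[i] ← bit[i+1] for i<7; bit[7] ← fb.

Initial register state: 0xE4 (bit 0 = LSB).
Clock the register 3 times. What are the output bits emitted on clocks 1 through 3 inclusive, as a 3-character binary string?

reg_0 = 0xE4
clock 1: out=0, reg = 0xF2
clock 2: out=0, reg = 0xF9
clock 3: out=1, reg = 0x7C

001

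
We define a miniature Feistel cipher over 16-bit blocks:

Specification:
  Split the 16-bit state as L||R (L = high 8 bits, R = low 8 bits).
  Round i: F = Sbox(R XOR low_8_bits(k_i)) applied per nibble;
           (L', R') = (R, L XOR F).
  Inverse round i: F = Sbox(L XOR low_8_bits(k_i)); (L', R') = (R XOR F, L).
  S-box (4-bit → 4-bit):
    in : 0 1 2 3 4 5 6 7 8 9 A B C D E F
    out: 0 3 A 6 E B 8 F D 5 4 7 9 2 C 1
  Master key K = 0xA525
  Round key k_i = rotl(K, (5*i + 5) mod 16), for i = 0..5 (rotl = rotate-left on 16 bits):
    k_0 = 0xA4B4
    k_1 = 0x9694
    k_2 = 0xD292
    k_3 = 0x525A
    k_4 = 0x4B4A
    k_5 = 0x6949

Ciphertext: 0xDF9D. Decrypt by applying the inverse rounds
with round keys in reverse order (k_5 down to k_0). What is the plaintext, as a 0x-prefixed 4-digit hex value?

s_0 = ciphertext = 0xDF9D
s_1 = InvRound(s_0, k_5) = 0xC5DF
s_2 = InvRound(s_1, k_4) = 0x0EC5
s_3 = InvRound(s_2, k_3) = 0x7B0E
s_4 = InvRound(s_3, k_2) = 0xCB7B
s_5 = InvRound(s_4, k_1) = 0xCACB
s_6 = InvRound(s_5, k_0) = 0x37CA

0x37CA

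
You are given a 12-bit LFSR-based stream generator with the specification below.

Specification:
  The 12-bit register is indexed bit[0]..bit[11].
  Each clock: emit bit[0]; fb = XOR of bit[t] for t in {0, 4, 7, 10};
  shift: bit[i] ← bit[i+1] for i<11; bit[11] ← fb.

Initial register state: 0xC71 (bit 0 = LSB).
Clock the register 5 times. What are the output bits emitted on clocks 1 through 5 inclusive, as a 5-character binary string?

reg_0 = 0xC71
clock 1: out=1, reg = 0xE38
clock 2: out=0, reg = 0x71C
clock 3: out=0, reg = 0x38E
clock 4: out=0, reg = 0x9C7
clock 5: out=1, reg = 0x4E3

10001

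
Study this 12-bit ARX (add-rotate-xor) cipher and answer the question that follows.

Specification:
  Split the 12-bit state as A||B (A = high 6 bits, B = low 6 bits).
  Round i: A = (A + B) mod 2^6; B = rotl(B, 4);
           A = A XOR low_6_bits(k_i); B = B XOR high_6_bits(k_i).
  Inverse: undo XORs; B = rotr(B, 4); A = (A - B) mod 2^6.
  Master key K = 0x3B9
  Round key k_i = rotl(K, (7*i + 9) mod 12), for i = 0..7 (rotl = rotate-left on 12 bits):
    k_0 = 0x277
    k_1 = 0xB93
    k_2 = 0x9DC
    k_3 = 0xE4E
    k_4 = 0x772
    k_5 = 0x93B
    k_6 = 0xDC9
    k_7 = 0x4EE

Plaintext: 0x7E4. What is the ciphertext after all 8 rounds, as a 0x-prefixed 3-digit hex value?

s_0 = plaintext = 0x7E4
s_1 = Round(s_0, k_0) = 0xD00
s_2 = Round(s_1, k_1) = 0x9EE
s_3 = Round(s_2, k_2) = 0x24C
s_4 = Round(s_3, k_3) = 0x6FA
s_5 = Round(s_4, k_4) = 0x9F3
s_6 = Round(s_5, k_5) = 0x858
s_7 = Round(s_6, k_6) = 0xC31
s_8 = Round(s_7, k_7) = 0x3CF

0x3CF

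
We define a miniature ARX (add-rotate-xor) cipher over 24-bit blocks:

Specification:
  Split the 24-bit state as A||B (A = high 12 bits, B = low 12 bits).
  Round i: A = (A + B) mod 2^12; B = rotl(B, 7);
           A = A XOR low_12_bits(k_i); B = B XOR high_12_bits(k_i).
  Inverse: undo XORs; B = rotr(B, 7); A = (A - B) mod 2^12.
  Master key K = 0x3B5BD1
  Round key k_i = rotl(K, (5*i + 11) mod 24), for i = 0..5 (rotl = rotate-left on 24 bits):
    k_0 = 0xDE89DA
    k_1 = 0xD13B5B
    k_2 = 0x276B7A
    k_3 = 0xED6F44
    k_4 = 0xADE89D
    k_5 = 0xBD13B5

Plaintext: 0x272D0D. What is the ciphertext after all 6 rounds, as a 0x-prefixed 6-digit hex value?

s_0 = plaintext = 0x272D0D
s_1 = Round(s_0, k_0) = 0x6A5B00
s_2 = Round(s_1, k_1) = 0xAFED4B
s_3 = Round(s_2, k_2) = 0x33379C
s_4 = Round(s_3, k_3) = 0x58B0EA
s_5 = Round(s_4, k_4) = 0xEE8FD9
s_6 = Round(s_5, k_5) = 0xD7472F

0xD7472F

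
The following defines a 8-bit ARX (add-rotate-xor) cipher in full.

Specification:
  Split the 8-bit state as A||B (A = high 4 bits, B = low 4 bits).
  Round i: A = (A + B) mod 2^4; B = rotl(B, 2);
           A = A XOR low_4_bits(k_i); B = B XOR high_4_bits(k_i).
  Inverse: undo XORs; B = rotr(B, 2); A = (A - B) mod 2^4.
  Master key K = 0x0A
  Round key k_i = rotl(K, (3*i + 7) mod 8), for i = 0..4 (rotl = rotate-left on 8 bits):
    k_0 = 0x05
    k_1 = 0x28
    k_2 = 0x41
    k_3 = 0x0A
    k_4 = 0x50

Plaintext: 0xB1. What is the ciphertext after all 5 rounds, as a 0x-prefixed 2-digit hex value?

s_0 = plaintext = 0xB1
s_1 = Round(s_0, k_0) = 0x94
s_2 = Round(s_1, k_1) = 0x53
s_3 = Round(s_2, k_2) = 0x98
s_4 = Round(s_3, k_3) = 0xB2
s_5 = Round(s_4, k_4) = 0xDD

0xDD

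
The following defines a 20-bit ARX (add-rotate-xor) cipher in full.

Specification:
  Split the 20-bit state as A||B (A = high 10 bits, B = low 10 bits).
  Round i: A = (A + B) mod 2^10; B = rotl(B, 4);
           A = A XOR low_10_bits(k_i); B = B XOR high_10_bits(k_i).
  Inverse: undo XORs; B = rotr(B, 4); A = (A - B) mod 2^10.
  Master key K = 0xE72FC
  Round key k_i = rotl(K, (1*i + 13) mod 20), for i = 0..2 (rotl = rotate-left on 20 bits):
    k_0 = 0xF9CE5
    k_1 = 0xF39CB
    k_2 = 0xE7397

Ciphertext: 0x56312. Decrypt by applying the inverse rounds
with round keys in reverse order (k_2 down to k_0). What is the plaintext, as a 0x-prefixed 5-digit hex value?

0x41CE6

s_0 = ciphertext = 0x56312
s_1 = InvRound(s_0, k_2) = 0xD1F88
s_2 = InvRound(s_1, k_1) = 0x42184
s_3 = InvRound(s_2, k_0) = 0x41CE6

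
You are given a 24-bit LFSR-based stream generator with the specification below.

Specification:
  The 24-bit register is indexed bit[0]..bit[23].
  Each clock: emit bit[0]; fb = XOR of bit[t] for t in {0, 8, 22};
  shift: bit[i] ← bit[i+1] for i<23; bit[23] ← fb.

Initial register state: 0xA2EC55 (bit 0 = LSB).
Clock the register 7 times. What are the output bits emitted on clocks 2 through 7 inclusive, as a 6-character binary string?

010101

reg_0 = 0xA2EC55
clock 1: out=1, reg = 0xD1762A
clock 2: out=0, reg = 0xE8BB15
clock 3: out=1, reg = 0xF45D8A
clock 4: out=0, reg = 0x7A2EC5
clock 5: out=1, reg = 0x3D1762
clock 6: out=0, reg = 0x9E8BB1
clock 7: out=1, reg = 0x4F45D8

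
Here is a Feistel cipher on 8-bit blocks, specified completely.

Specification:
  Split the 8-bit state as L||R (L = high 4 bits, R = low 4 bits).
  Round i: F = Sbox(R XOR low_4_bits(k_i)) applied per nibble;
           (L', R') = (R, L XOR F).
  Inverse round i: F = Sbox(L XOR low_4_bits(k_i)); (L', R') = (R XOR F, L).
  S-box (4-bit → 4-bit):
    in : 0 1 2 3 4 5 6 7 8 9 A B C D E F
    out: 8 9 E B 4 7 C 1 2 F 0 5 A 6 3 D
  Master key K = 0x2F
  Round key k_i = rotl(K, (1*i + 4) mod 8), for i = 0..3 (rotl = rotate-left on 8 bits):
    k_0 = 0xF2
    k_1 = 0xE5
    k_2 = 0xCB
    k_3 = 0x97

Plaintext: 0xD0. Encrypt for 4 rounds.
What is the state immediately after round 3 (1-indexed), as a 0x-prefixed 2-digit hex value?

s_0 = plaintext = 0xD0
s_1 = Round(s_0, k_0) = 0x03
s_2 = Round(s_1, k_1) = 0x3C
s_3 = Round(s_2, k_2) = 0xC2
s_4 = Round(s_3, k_3) = 0x2B

0xC2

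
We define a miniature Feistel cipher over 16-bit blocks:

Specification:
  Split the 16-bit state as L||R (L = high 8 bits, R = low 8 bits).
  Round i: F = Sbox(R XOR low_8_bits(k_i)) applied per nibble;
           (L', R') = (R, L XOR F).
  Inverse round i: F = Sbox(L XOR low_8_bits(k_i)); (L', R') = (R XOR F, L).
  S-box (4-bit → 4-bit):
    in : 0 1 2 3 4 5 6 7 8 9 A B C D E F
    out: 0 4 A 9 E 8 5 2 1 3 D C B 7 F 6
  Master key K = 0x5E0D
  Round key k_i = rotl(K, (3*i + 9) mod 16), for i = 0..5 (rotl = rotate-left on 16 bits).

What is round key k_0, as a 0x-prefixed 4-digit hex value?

K = 0x5E0D
k_0 = rotl(K, (3*0+9) mod 16) = rotl(K, 9) = 0x1ABC

0x1ABC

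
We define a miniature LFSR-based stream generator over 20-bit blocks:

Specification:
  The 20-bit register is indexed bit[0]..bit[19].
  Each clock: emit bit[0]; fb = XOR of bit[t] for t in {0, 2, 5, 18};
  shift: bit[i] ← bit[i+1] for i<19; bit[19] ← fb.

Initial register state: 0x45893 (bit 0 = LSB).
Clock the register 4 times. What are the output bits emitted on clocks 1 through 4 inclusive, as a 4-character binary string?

1100

reg_0 = 0x45893
clock 1: out=1, reg = 0x22C49
clock 2: out=1, reg = 0x91624
clock 3: out=0, reg = 0x48B12
clock 4: out=0, reg = 0xA4589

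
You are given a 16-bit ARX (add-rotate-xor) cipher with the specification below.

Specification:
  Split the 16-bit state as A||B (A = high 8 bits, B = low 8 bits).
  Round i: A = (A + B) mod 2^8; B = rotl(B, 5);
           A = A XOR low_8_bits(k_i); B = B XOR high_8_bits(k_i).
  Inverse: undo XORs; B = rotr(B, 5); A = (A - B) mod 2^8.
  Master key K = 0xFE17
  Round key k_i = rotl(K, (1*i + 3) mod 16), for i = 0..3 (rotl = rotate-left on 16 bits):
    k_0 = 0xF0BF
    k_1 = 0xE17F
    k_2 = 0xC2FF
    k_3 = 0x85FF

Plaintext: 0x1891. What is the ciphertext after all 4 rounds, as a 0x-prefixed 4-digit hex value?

s_0 = plaintext = 0x1891
s_1 = Round(s_0, k_0) = 0x16C2
s_2 = Round(s_1, k_1) = 0xA7B9
s_3 = Round(s_2, k_2) = 0x9FF5
s_4 = Round(s_3, k_3) = 0x6B3B

0x6B3B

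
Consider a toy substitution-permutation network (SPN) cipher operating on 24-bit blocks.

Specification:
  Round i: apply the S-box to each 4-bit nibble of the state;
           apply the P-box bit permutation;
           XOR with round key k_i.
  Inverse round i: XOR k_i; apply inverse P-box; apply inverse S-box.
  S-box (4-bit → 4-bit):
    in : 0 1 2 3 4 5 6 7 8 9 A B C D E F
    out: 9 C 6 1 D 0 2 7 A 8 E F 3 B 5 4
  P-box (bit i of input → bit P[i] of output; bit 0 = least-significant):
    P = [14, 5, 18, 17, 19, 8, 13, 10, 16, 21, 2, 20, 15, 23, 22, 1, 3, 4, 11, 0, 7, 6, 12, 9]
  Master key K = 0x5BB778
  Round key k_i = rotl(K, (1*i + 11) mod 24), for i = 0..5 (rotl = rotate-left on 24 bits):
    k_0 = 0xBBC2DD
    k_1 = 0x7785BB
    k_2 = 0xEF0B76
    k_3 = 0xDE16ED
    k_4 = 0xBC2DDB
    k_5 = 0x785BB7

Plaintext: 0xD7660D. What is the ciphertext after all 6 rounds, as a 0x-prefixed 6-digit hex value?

0xCE1A6C

s_0 = plaintext = 0xD7660D
s_1 = Round(s_0, k_0) = 0x118C25
s_2 = Round(s_1, k_1) = 0xD6BEB8
s_3 = Round(s_2, k_2) = 0x24AC80
s_4 = Round(s_3, k_3) = 0x3D4BA6
s_5 = Round(s_4, k_4) = 0xCD8864
s_6 = Round(s_5, k_5) = 0xCE1A6C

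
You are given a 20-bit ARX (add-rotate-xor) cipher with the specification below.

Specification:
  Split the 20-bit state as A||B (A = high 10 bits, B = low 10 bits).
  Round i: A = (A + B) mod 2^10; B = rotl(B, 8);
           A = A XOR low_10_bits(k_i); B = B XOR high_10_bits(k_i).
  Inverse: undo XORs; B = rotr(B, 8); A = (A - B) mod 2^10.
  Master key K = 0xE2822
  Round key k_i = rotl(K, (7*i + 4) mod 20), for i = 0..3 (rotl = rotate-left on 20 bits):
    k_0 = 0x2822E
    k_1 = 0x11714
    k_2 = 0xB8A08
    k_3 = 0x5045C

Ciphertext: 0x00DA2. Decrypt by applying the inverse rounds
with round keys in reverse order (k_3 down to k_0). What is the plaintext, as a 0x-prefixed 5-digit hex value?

s_0 = ciphertext = 0x00DA2
s_1 = InvRound(s_0, k_3) = 0x34F8C
s_2 = InvRound(s_1, k_2) = 0x489B9
s_3 = InvRound(s_2, k_1) = 0x917F1
s_4 = InvRound(s_3, k_0) = 0xC9147

0xC9147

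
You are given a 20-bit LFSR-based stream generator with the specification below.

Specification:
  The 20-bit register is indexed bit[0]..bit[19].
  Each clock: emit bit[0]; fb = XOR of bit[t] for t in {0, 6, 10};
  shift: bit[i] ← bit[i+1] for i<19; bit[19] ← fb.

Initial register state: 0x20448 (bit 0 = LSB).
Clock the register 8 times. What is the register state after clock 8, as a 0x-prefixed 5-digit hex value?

0xD8204

reg_0 = 0x20448
clock 1: out=0, reg = 0x10224
clock 2: out=0, reg = 0x08112
clock 3: out=0, reg = 0x04089
clock 4: out=1, reg = 0x82044
clock 5: out=0, reg = 0xC1022
clock 6: out=0, reg = 0x60811
clock 7: out=1, reg = 0xB0408
clock 8: out=0, reg = 0xD8204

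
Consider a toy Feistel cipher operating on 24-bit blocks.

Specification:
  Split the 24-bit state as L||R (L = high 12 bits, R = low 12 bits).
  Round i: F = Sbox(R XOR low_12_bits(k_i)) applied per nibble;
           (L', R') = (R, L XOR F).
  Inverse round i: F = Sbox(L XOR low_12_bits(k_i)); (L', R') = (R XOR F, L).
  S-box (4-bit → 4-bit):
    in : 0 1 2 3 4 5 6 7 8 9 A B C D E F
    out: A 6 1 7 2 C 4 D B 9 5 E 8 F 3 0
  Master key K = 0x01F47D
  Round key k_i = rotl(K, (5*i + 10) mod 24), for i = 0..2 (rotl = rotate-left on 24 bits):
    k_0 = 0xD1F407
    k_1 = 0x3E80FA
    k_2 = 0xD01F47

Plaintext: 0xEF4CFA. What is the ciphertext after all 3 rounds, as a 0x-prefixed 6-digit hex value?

0x05C595

s_0 = plaintext = 0xEF4CFA
s_1 = Round(s_0, k_0) = 0xCFA5FB
s_2 = Round(s_1, k_1) = 0x5FB05C
s_3 = Round(s_2, k_2) = 0x05C595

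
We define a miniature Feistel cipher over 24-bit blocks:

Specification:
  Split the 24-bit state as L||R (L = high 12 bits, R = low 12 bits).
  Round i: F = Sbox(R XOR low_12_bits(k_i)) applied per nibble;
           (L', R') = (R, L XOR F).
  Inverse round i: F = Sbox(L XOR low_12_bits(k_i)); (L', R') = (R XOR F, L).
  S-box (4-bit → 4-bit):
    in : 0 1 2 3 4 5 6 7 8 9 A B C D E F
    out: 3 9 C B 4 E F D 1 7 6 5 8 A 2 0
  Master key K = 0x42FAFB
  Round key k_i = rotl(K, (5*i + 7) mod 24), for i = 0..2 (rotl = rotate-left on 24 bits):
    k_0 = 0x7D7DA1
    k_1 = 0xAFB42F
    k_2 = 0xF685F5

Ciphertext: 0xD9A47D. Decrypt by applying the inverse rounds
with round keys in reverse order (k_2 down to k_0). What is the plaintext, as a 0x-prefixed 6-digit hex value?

0x2604F6

s_0 = ciphertext = 0xD9A47D
s_1 = InvRound(s_0, k_2) = 0x58DD9A
s_2 = InvRound(s_1, k_1) = 0x4F658D
s_3 = InvRound(s_2, k_0) = 0x2604F6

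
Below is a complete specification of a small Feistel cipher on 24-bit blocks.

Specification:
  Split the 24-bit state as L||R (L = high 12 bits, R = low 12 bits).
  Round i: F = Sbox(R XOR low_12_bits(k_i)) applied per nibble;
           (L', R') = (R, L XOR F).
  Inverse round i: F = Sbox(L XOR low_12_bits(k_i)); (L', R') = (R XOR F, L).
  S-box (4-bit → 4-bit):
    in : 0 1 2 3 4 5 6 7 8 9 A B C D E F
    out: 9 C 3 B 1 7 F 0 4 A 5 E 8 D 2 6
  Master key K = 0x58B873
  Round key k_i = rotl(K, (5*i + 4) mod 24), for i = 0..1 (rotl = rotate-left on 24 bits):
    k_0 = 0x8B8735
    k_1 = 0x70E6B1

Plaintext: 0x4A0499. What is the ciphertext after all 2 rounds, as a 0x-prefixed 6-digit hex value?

0xFF8E83

s_0 = plaintext = 0x4A0499
s_1 = Round(s_0, k_0) = 0x499FF8
s_2 = Round(s_1, k_1) = 0xFF8E83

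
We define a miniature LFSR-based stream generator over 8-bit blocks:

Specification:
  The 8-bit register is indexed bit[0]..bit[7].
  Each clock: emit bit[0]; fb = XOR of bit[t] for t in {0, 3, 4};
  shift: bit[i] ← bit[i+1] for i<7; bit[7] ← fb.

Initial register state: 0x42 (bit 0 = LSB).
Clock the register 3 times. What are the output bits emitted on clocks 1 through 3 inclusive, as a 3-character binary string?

reg_0 = 0x42
clock 1: out=0, reg = 0x21
clock 2: out=1, reg = 0x90
clock 3: out=0, reg = 0xC8

010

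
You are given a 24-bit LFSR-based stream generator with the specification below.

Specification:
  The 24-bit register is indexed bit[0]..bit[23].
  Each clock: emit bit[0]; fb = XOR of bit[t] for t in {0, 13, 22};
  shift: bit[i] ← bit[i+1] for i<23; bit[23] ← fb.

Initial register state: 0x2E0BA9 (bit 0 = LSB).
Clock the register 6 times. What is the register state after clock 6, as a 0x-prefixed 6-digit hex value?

reg_0 = 0x2E0BA9
clock 1: out=1, reg = 0x9705D4
clock 2: out=0, reg = 0x4B82EA
clock 3: out=0, reg = 0xA5C175
clock 4: out=1, reg = 0xD2E0BA
clock 5: out=0, reg = 0x69705D
clock 6: out=1, reg = 0xB4B82E

0xB4B82E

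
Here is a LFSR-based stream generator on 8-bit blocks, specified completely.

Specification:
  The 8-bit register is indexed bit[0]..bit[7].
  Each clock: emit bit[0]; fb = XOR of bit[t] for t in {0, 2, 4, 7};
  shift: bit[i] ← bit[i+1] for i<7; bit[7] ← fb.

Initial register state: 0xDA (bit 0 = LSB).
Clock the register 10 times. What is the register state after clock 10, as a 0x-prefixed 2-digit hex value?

0x68

reg_0 = 0xDA
clock 1: out=0, reg = 0x6D
clock 2: out=1, reg = 0x36
clock 3: out=0, reg = 0x1B
clock 4: out=1, reg = 0x0D
clock 5: out=1, reg = 0x06
clock 6: out=0, reg = 0x83
clock 7: out=1, reg = 0x41
clock 8: out=1, reg = 0xA0
clock 9: out=0, reg = 0xD0
clock 10: out=0, reg = 0x68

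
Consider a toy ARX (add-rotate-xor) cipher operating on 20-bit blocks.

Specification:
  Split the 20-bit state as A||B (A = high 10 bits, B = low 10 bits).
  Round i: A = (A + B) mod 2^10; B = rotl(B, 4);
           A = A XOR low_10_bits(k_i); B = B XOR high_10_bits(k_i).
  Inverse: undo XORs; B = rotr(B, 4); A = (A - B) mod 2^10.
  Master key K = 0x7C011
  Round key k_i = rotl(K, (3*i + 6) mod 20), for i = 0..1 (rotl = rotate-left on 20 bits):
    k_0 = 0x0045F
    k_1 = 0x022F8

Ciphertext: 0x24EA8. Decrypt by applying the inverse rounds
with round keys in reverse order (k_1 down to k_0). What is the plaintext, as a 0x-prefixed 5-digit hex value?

s_0 = ciphertext = 0x24EA8
s_1 = InvRound(s_0, k_1) = 0x9042A
s_2 = InvRound(s_1, k_0) = 0xD72C2

0xD72C2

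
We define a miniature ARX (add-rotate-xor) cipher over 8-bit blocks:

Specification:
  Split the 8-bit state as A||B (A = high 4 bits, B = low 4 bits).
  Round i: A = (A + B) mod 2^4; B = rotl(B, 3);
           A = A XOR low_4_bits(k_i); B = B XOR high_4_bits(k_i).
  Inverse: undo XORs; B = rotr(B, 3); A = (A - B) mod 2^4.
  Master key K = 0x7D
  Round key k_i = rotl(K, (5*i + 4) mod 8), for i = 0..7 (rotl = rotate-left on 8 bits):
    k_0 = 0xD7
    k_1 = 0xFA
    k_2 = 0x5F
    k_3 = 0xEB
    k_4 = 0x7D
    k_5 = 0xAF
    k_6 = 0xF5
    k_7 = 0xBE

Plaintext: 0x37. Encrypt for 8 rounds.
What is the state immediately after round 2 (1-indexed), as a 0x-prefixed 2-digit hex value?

0x9C

s_0 = plaintext = 0x37
s_1 = Round(s_0, k_0) = 0xD6
s_2 = Round(s_1, k_1) = 0x9C
s_3 = Round(s_2, k_2) = 0xA3
s_4 = Round(s_3, k_3) = 0x67
s_5 = Round(s_4, k_4) = 0x0C
s_6 = Round(s_5, k_5) = 0x3C
s_7 = Round(s_6, k_6) = 0xA9
s_8 = Round(s_7, k_7) = 0xD7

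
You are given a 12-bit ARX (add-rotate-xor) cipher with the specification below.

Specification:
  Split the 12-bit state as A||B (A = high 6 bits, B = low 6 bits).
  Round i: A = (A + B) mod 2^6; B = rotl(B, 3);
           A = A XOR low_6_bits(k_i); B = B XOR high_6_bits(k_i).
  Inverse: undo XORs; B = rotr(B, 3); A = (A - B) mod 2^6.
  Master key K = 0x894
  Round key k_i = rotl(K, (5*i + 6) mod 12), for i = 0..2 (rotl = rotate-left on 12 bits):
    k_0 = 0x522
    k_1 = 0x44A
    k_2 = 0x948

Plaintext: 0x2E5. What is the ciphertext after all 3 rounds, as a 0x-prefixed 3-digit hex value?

s_0 = plaintext = 0x2E5
s_1 = Round(s_0, k_0) = 0x4B8
s_2 = Round(s_1, k_1) = 0x016
s_3 = Round(s_2, k_2) = 0x797

0x797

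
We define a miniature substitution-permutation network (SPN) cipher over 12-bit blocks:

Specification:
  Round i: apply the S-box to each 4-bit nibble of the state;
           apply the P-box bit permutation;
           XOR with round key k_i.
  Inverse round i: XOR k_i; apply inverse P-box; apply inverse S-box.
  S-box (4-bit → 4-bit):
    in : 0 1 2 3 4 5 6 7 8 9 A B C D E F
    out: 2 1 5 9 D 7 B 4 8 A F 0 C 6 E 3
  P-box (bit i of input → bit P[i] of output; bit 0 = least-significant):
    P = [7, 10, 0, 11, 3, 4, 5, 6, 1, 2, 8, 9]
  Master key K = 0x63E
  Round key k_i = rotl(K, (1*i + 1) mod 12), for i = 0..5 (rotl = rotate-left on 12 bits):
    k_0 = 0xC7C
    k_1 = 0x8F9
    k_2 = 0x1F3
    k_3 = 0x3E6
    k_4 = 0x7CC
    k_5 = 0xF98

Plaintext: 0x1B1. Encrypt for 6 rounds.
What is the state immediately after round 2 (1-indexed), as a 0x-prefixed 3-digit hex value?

0x7E0

s_0 = plaintext = 0x1B1
s_1 = Round(s_0, k_0) = 0xCFE
s_2 = Round(s_1, k_1) = 0x7E0
s_3 = Round(s_2, k_2) = 0x483
s_4 = Round(s_3, k_3) = 0x824
s_5 = Round(s_4, k_4) = 0xD65
s_6 = Round(s_5, k_5) = 0xA45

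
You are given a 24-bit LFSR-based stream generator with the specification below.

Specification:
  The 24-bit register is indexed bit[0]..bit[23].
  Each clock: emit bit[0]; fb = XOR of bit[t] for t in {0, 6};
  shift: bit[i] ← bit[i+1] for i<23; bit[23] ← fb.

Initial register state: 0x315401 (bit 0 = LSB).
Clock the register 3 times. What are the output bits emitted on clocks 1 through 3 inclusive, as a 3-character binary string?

reg_0 = 0x315401
clock 1: out=1, reg = 0x98AA00
clock 2: out=0, reg = 0x4C5500
clock 3: out=0, reg = 0x262A80

100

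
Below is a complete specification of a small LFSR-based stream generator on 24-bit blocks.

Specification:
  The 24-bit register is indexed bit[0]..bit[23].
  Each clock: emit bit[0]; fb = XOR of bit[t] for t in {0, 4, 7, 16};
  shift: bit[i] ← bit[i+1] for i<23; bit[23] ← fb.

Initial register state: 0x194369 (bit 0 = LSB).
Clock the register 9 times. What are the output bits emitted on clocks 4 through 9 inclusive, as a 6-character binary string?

reg_0 = 0x194369
clock 1: out=1, reg = 0x0CA1B4
clock 2: out=0, reg = 0x0650DA
clock 3: out=0, reg = 0x03286D
clock 4: out=1, reg = 0x019436
clock 5: out=0, reg = 0x00CA1B
clock 6: out=1, reg = 0x00650D
clock 7: out=1, reg = 0x803286
clock 8: out=0, reg = 0xC01943
clock 9: out=1, reg = 0xE00CA1

101101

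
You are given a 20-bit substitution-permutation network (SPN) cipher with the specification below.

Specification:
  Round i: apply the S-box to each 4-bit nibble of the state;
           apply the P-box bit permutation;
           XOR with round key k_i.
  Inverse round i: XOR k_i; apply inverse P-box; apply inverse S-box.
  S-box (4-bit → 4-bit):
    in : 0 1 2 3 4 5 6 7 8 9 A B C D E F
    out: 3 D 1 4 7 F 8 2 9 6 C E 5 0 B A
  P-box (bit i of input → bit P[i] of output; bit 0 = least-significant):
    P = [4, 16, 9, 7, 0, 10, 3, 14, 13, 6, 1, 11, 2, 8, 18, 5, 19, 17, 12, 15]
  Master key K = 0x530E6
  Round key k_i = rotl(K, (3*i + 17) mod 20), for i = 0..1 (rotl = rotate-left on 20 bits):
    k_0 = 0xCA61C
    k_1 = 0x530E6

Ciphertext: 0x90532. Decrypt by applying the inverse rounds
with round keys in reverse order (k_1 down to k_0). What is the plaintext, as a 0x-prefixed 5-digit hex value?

0x680F3

s_0 = ciphertext = 0x90532
s_1 = InvRound(s_0, k_1) = 0xC4078
s_2 = InvRound(s_1, k_0) = 0x680F3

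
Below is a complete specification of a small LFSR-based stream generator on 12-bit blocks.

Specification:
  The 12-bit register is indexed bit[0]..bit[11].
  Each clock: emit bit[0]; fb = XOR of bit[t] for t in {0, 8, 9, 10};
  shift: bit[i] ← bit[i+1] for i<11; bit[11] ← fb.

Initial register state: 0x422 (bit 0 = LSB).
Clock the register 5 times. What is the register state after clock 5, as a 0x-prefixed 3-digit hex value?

0xCA1

reg_0 = 0x422
clock 1: out=0, reg = 0xA11
clock 2: out=1, reg = 0x508
clock 3: out=0, reg = 0x284
clock 4: out=0, reg = 0x942
clock 5: out=0, reg = 0xCA1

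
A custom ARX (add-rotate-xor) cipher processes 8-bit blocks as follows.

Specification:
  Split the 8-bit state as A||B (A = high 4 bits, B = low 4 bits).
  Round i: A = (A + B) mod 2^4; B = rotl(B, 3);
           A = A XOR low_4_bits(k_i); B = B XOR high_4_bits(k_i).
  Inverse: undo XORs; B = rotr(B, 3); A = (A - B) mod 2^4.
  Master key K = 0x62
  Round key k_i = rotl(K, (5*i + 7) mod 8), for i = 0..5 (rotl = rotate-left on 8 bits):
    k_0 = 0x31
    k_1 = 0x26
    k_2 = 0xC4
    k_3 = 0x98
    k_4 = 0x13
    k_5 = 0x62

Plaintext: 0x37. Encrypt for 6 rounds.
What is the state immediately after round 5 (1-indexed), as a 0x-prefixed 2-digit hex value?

s_0 = plaintext = 0x37
s_1 = Round(s_0, k_0) = 0xB8
s_2 = Round(s_1, k_1) = 0x56
s_3 = Round(s_2, k_2) = 0xFF
s_4 = Round(s_3, k_3) = 0x66
s_5 = Round(s_4, k_4) = 0xF2
s_6 = Round(s_5, k_5) = 0x37

0xF2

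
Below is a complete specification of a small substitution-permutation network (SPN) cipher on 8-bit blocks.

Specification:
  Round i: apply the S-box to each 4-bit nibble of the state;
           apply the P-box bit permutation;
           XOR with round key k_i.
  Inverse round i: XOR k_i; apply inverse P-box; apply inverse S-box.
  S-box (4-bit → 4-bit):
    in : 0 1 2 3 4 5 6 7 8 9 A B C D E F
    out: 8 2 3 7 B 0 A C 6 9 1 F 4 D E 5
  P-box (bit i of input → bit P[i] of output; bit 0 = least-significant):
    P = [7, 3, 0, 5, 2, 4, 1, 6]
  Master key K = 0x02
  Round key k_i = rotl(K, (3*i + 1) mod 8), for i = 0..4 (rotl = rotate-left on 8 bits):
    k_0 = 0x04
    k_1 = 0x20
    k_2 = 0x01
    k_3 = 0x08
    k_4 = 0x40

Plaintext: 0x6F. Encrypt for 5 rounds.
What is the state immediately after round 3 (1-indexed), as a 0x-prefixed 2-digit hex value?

0x79

s_0 = plaintext = 0x6F
s_1 = Round(s_0, k_0) = 0xD5
s_2 = Round(s_1, k_1) = 0x66
s_3 = Round(s_2, k_2) = 0x79
s_4 = Round(s_3, k_3) = 0xEA
s_5 = Round(s_4, k_4) = 0x92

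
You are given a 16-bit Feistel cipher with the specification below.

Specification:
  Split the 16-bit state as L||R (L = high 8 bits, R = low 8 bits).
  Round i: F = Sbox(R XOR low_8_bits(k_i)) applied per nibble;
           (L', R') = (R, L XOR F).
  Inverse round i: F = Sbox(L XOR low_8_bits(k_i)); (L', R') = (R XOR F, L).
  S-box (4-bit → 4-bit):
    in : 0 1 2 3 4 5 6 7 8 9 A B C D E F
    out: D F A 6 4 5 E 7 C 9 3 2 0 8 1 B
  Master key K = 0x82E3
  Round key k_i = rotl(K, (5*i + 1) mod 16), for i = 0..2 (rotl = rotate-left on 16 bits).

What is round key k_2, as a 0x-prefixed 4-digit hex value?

K = 0x82E3
k_0 = rotl(K, (5*0+1) mod 16) = rotl(K, 1) = 0x05C7
k_1 = rotl(K, (5*1+1) mod 16) = rotl(K, 6) = 0xB8E0
k_2 = rotl(K, (5*2+1) mod 16) = rotl(K, 11) = 0x1C17

0x1C17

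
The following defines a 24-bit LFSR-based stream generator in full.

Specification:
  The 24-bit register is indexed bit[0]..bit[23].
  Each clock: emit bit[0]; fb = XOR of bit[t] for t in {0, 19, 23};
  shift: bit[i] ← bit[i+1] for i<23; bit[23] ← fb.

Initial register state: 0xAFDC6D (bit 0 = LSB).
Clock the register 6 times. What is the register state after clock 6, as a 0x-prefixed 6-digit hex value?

0xDEBF71

reg_0 = 0xAFDC6D
clock 1: out=1, reg = 0xD7EE36
clock 2: out=0, reg = 0xEBF71B
clock 3: out=1, reg = 0xF5FB8D
clock 4: out=1, reg = 0x7AFDC6
clock 5: out=0, reg = 0xBD7EE3
clock 6: out=1, reg = 0xDEBF71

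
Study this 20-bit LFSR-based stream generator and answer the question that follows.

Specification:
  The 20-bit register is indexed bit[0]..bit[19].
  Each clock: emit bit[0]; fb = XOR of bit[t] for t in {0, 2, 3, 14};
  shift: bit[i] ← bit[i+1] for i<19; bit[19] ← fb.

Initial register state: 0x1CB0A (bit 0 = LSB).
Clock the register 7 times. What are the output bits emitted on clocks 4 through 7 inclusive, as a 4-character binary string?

reg_0 = 0x1CB0A
clock 1: out=0, reg = 0x0E585
clock 2: out=1, reg = 0x872C2
clock 3: out=0, reg = 0xC3961
clock 4: out=1, reg = 0xE1CB0
clock 5: out=0, reg = 0x70E58
clock 6: out=0, reg = 0xB872C
clock 7: out=0, reg = 0x5C396

1000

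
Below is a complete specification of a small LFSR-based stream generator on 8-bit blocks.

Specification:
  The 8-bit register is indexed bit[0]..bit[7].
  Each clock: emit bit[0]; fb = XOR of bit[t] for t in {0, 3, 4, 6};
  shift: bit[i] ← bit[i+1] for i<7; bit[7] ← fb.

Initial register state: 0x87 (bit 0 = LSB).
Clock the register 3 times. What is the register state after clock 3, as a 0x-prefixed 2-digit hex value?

0x30

reg_0 = 0x87
clock 1: out=1, reg = 0xC3
clock 2: out=1, reg = 0x61
clock 3: out=1, reg = 0x30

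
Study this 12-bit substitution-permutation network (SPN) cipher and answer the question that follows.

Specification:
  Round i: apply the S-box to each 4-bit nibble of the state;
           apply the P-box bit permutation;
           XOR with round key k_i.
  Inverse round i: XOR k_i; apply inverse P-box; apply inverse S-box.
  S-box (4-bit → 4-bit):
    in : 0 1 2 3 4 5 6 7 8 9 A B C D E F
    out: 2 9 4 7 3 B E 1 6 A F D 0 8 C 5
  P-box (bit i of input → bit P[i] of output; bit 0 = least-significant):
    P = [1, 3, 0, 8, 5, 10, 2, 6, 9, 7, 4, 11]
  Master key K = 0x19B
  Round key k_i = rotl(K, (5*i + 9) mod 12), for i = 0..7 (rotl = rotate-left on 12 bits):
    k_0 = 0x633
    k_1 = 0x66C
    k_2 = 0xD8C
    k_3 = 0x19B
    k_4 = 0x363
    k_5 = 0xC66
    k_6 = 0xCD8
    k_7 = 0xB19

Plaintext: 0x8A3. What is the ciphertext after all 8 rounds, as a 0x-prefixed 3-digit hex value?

s_0 = plaintext = 0x8A3
s_1 = Round(s_0, k_0) = 0x2CC
s_2 = Round(s_1, k_1) = 0x67C
s_3 = Round(s_2, k_2) = 0x53C
s_4 = Round(s_3, k_3) = 0xF3F
s_5 = Round(s_4, k_4) = 0x554
s_6 = Round(s_5, k_5) = 0x28C
s_7 = Round(s_6, k_6) = 0x8CC
s_8 = Round(s_7, k_7) = 0xB89

0xB89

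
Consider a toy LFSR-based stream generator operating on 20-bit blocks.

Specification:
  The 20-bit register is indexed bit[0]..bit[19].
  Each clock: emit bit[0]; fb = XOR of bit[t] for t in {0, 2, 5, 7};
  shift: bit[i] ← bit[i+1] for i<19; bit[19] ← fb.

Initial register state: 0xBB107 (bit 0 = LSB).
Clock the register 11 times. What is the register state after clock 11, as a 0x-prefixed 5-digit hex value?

reg_0 = 0xBB107
clock 1: out=1, reg = 0x5D883
clock 2: out=1, reg = 0x2EC41
clock 3: out=1, reg = 0x97620
clock 4: out=0, reg = 0xCBB10
clock 5: out=0, reg = 0x65D88
clock 6: out=0, reg = 0xB2EC4
clock 7: out=0, reg = 0x59762
clock 8: out=0, reg = 0xACBB1
clock 9: out=1, reg = 0xD65D8
clock 10: out=0, reg = 0xEB2EC
clock 11: out=0, reg = 0xF5976

0xF5976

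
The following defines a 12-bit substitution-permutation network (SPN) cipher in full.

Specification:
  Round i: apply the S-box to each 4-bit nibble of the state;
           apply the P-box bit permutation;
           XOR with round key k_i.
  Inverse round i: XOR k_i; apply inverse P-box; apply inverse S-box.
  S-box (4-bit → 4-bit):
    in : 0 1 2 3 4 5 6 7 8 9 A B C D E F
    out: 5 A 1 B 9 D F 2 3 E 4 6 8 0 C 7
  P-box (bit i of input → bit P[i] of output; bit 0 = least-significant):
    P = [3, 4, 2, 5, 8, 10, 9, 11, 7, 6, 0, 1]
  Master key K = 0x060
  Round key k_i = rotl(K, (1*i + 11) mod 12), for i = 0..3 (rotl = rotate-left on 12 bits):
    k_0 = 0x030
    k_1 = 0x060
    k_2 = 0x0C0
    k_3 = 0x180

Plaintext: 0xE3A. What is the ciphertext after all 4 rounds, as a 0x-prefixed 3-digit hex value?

0x922

s_0 = plaintext = 0xE3A
s_1 = Round(s_0, k_0) = 0xD37
s_2 = Round(s_1, k_1) = 0xD70
s_3 = Round(s_2, k_2) = 0x4CC
s_4 = Round(s_3, k_3) = 0x922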